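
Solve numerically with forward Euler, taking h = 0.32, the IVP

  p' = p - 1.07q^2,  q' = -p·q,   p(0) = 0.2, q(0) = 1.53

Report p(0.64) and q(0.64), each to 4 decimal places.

Euler on (p,q): p_{n+1} = p_n + h·p', q_{n+1} = q_n + h·q'.
0.000000: (0.200000, 1.530000); f=(-2.304763, -0.306000) → (-0.537524, 1.432080)
0.320000: (-0.537524, 1.432080); f=(-2.731937, 0.769778) → (-1.411744, 1.678409)
(p(0.64), q(0.64)) ≈ (-1.4117, 1.6784)

-1.4117, 1.6784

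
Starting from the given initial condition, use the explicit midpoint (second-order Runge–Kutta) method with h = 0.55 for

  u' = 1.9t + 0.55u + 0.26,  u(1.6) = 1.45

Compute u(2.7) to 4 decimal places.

Midpoint: k1 = f(t_n, u_n); k2 = f(t_n + h/2, u_n + (h/2)·k1); u_{n+1} = u_n + h·k2.
t=1.600000, u=1.450000:
  k1 = f(1.600000, 1.450000) = 4.097500
  k2 = f(1.875000, 2.576812) = 5.239747
  u ← 1.450000 + 0.55·5.239747 = 4.331861
t=2.150000, u=4.331861:
  k1 = f(2.150000, 4.331861) = 6.727523
  k2 = f(2.425000, 6.181930) = 8.267561
  u ← 4.331861 + 0.55·8.267561 = 8.879020
u(2.7) ≈ 8.8790

8.8790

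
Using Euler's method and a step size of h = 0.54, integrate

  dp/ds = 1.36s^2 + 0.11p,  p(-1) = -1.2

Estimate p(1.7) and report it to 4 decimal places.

0.8011

Euler: p_{n+1} = p_n + h·f(s_n, p_n).
s=-1.000000, p=-1.200000: f=1.228000 → p ← -1.200000 + 0.54·1.228000 = -0.536880
s=-0.460000, p=-0.536880: f=0.228719 → p ← -0.536880 + 0.54·0.228719 = -0.413372
s=0.080000, p=-0.413372: f=-0.036767 → p ← -0.413372 + 0.54·(-0.036767) = -0.433226
s=0.620000, p=-0.433226: f=0.475129 → p ← -0.433226 + 0.54·0.475129 = -0.176656
s=1.160000, p=-0.176656: f=1.810584 → p ← -0.176656 + 0.54·1.810584 = 0.801059
p(1.7) ≈ 0.8011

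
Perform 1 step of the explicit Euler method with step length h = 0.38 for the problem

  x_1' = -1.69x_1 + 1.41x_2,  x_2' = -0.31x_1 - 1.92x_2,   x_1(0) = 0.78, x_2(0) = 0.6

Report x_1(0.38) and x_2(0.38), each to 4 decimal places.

Euler on (x_1,x_2): x_1_{n+1} = x_1_n + h·x_1', x_2_{n+1} = x_2_n + h·x_2'.
0.000000: (0.780000, 0.600000); f=(-0.472200, -1.393800) → (0.600564, 0.070356)
(x_1(0.38), x_2(0.38)) ≈ (0.6006, 0.0704)

0.6006, 0.0704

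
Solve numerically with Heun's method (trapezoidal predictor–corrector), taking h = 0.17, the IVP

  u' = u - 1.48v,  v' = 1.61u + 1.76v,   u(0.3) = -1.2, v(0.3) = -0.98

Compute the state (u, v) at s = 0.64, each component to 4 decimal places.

-0.7124, -2.5750

Heun on (u,v): k1 = f(s_n, state_n); k2 = f(s_n + h, state_n + h·k1); state_{n+1} = state_n + (h/2)·(k1 + k2).
0.300000: (-1.200000, -0.980000)
  k1 = (0.250400, -3.656800)
  predictor → (-1.157432, -1.601656)
  k2 = (1.213019, -4.682380)
  → (-1.075609, -1.688830)
0.470000: (-1.075609, -1.688830)
  k1 = (1.423859, -4.704072)
  predictor → (-0.833553, -2.488523)
  k2 = (2.849460, -5.721821)
  → (-0.712377, -2.575031)
(u(0.64), v(0.64)) ≈ (-0.7124, -2.5750)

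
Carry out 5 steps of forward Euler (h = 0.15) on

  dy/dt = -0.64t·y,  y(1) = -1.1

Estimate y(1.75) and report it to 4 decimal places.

-0.5641

Euler: y_{n+1} = y_n + h·f(t_n, y_n).
t=1.000000, y=-1.100000: f=0.704000 → y ← -1.100000 + 0.15·0.704000 = -0.994400
t=1.150000, y=-0.994400: f=0.731878 → y ← -0.994400 + 0.15·0.731878 = -0.884618
t=1.300000, y=-0.884618: f=0.736002 → y ← -0.884618 + 0.15·0.736002 = -0.774218
t=1.450000, y=-0.774218: f=0.718474 → y ← -0.774218 + 0.15·0.718474 = -0.666447
t=1.600000, y=-0.666447: f=0.682441 → y ← -0.666447 + 0.15·0.682441 = -0.564081
y(1.75) ≈ -0.5641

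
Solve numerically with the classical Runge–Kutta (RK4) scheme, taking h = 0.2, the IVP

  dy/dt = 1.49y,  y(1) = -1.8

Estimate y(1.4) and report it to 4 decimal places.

RK4: k1 = f(t_n, y_n); k2 = f(t_n + h/2, y_n + (h/2)·k1); k3 = f(t_n + h/2, y_n + (h/2)·k2); k4 = f(t_n + h, y_n + h·k3); y_{n+1} = y_n + (h/6)·(k1 + 2k2 + 2k3 + k4).
t=1.000000, y=-1.800000:
  k1 = f(1.000000, -1.800000) = -2.682000
  k2 = f(1.100000, -2.068200) = -3.081618
  k3 = f(1.100000, -2.108162) = -3.141161
  k4 = f(1.200000, -2.428232) = -3.618066
  y ← -1.800000 + (0.2/6)·(k1 + 2k2 + 2k3 + k4) = -2.424854
t=1.200000, y=-2.424854:
  k1 = f(1.200000, -2.424854) = -3.613033
  k2 = f(1.300000, -2.786157) = -4.151375
  k3 = f(1.300000, -2.839992) = -4.231587
  k4 = f(1.400000, -3.271172) = -4.874046
  y ← -2.424854 + (0.2/6)·(k1 + 2k2 + 2k3 + k4) = -3.266621
y(1.4) ≈ -3.2666

-3.2666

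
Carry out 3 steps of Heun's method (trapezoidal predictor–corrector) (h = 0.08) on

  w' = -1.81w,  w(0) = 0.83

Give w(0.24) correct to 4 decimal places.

Heun: k1 = f(t_n, w_n); k2 = f(t_n + h, w_n + h·k1); w_{n+1} = w_n + (h/2)·(k1 + k2).
t=0.000000, w=0.830000:
  k1 = f(0.000000, 0.830000) = -1.502300
  k2 = f(0.080000, 0.709816) = -1.284767
  w ← 0.830000 + (0.08/2)·(-1.502300 + (-1.284767)) = 0.718517
t=0.080000, w=0.718517:
  k1 = f(0.080000, 0.718517) = -1.300516
  k2 = f(0.160000, 0.614476) = -1.112202
  w ← 0.718517 + (0.08/2)·(-1.300516 + (-1.112202)) = 0.622009
t=0.160000, w=0.622009:
  k1 = f(0.160000, 0.622009) = -1.125836
  k2 = f(0.240000, 0.531942) = -0.962815
  w ← 0.622009 + (0.08/2)·(-1.125836 + (-0.962815)) = 0.538463
w(0.24) ≈ 0.5385

0.5385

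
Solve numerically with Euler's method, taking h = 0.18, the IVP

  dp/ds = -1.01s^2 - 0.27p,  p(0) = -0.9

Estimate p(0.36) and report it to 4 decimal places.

-0.8205

Euler: p_{n+1} = p_n + h·f(s_n, p_n).
s=0.000000, p=-0.900000: f=0.243000 → p ← -0.900000 + 0.18·0.243000 = -0.856260
s=0.180000, p=-0.856260: f=0.198466 → p ← -0.856260 + 0.18·0.198466 = -0.820536
p(0.36) ≈ -0.8205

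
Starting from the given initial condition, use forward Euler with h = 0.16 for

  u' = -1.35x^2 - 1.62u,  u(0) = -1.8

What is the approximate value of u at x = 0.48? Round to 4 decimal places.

-0.7580

Euler: u_{n+1} = u_n + h·f(x_n, u_n).
x=0.000000, u=-1.800000: f=2.916000 → u ← -1.800000 + 0.16·2.916000 = -1.333440
x=0.160000, u=-1.333440: f=2.125613 → u ← -1.333440 + 0.16·2.125613 = -0.993342
x=0.320000, u=-0.993342: f=1.470974 → u ← -0.993342 + 0.16·1.470974 = -0.757986
u(0.48) ≈ -0.7580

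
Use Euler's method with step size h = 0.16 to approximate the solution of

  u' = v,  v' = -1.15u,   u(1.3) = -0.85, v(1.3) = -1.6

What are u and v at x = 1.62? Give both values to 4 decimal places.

-1.3370, -1.2401

Euler on (u,v): u_{n+1} = u_n + h·u', v_{n+1} = v_n + h·v'.
1.300000: (-0.850000, -1.600000); f=(-1.600000, 0.977500) → (-1.106000, -1.443600)
1.460000: (-1.106000, -1.443600); f=(-1.443600, 1.271900) → (-1.336976, -1.240096)
(u(1.62), v(1.62)) ≈ (-1.3370, -1.2401)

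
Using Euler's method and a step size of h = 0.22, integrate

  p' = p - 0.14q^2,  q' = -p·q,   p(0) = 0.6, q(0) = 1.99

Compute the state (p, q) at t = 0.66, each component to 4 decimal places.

0.7270, 1.2809

Euler on (p,q): p_{n+1} = p_n + h·p', q_{n+1} = q_n + h·q'.
0.000000: (0.600000, 1.990000); f=(0.045586, -1.194000) → (0.610029, 1.727320)
0.220000: (0.610029, 1.727320); f=(0.192320, -1.053715) → (0.652339, 1.495503)
0.440000: (0.652339, 1.495503); f=(0.339225, -0.975575) → (0.726969, 1.280876)
(p(0.66), q(0.66)) ≈ (0.7270, 1.2809)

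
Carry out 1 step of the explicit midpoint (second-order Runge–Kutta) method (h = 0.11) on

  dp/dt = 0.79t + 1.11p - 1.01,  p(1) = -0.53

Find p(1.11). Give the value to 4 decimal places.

Midpoint: k1 = f(t_n, p_n); k2 = f(t_n + h/2, p_n + (h/2)·k1); p_{n+1} = p_n + h·k2.
t=1.000000, p=-0.530000:
  k1 = f(1.000000, -0.530000) = -0.808300
  k2 = f(1.055000, -0.574457) = -0.814197
  p ← -0.530000 + 0.11·(-0.814197) = -0.619562
p(1.11) ≈ -0.6196

-0.6196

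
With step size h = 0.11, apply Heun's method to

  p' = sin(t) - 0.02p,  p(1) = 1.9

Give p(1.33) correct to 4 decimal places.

Heun: k1 = f(t_n, p_n); k2 = f(t_n + h, p_n + h·k1); p_{n+1} = p_n + (h/2)·(k1 + k2).
t=1.000000, p=1.900000:
  k1 = f(1.000000, 1.900000) = 0.803471
  k2 = f(1.110000, 1.988382) = 0.855931
  p ← 1.900000 + (0.11/2)·(0.803471 + 0.855931) = 1.991267
t=1.110000, p=1.991267:
  k1 = f(1.110000, 1.991267) = 0.855873
  k2 = f(1.220000, 2.085413) = 0.897391
  p ← 1.991267 + (0.11/2)·(0.855873 + 0.897391) = 2.087697
t=1.220000, p=2.087697:
  k1 = f(1.220000, 2.087697) = 0.897345
  k2 = f(1.330000, 2.186405) = 0.927420
  p ← 2.087697 + (0.11/2)·(0.897345 + 0.927420) = 2.188059
p(1.33) ≈ 2.1881

2.1881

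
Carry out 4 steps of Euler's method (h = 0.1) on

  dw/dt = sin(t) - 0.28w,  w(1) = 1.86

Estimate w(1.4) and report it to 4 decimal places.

Euler: w_{n+1} = w_n + h·f(t_n, w_n).
t=1.000000, w=1.860000: f=0.320671 → w ← 1.860000 + 0.1·0.320671 = 1.892067
t=1.100000, w=1.892067: f=0.361429 → w ← 1.892067 + 0.1·0.361429 = 1.928210
t=1.200000, w=1.928210: f=0.392140 → w ← 1.928210 + 0.1·0.392140 = 1.967424
t=1.300000, w=1.967424: f=0.412679 → w ← 1.967424 + 0.1·0.412679 = 2.008692
w(1.4) ≈ 2.0087

2.0087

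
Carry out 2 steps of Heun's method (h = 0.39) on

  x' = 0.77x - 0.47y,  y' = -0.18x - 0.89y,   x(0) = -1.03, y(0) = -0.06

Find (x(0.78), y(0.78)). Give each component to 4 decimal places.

-1.8726, 0.1145

Heun on (x,y): k1 = f(t_n, state_n); k2 = f(t_n + h, state_n + h·k1); state_{n+1} = state_n + (h/2)·(k1 + k2).
0.000000: (-1.030000, -0.060000)
  k1 = (-0.764900, 0.238800)
  predictor → (-1.328311, 0.033132)
  k2 = (-1.038372, 0.209608)
  → (-1.381638, 0.027440)
0.390000: (-1.381638, 0.027440)
  k1 = (-1.076758, 0.224274)
  predictor → (-1.801574, 0.114906)
  k2 = (-1.441218, 0.222017)
  → (-1.872643, 0.114466)
(x(0.78), y(0.78)) ≈ (-1.8726, 0.1145)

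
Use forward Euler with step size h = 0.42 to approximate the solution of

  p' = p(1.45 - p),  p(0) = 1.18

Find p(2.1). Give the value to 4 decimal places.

Euler: p_{n+1} = p_n + h·f(x_n, p_n).
x=0.000000, p=1.180000: f=0.318600 → p ← 1.180000 + 0.42·0.318600 = 1.313812
x=0.420000, p=1.313812: f=0.178925 → p ← 1.313812 + 0.42·0.178925 = 1.388961
x=0.840000, p=1.388961: f=0.084781 → p ← 1.388961 + 0.42·0.084781 = 1.424569
x=1.260000, p=1.424569: f=0.036229 → p ← 1.424569 + 0.42·0.036229 = 1.439785
x=1.680000, p=1.439785: f=0.014708 → p ← 1.439785 + 0.42·0.014708 = 1.445962
p(2.1) ≈ 1.4460

1.4460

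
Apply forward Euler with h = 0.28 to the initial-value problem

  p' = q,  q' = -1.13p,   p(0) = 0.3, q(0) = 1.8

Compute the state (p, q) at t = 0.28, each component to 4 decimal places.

0.8040, 1.7051

Euler on (p,q): p_{n+1} = p_n + h·p', q_{n+1} = q_n + h·q'.
0.000000: (0.300000, 1.800000); f=(1.800000, -0.339000) → (0.804000, 1.705080)
(p(0.28), q(0.28)) ≈ (0.8040, 1.7051)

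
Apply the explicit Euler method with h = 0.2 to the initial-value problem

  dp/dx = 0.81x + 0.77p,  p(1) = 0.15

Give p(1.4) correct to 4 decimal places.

0.5811

Euler: p_{n+1} = p_n + h·f(x_n, p_n).
x=1.000000, p=0.150000: f=0.925500 → p ← 0.150000 + 0.2·0.925500 = 0.335100
x=1.200000, p=0.335100: f=1.230027 → p ← 0.335100 + 0.2·1.230027 = 0.581105
p(1.4) ≈ 0.5811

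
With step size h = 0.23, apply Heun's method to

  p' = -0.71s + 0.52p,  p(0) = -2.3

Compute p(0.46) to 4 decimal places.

-2.9998

Heun: k1 = f(s_n, p_n); k2 = f(s_n + h, p_n + h·k1); p_{n+1} = p_n + (h/2)·(k1 + k2).
s=0.000000, p=-2.300000:
  k1 = f(0.000000, -2.300000) = -1.196000
  k2 = f(0.230000, -2.575080) = -1.502342
  p ← -2.300000 + (0.23/2)·(-1.196000 + (-1.502342)) = -2.610309
s=0.230000, p=-2.610309:
  k1 = f(0.230000, -2.610309) = -1.520661
  k2 = f(0.460000, -2.960061) = -1.865832
  p ← -2.610309 + (0.23/2)·(-1.520661 + (-1.865832)) = -2.999756
p(0.46) ≈ -2.9998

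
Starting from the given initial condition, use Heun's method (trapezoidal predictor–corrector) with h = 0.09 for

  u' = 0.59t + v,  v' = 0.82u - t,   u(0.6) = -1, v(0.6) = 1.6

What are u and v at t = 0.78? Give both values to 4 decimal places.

Heun on (u,v): k1 = f(t_n, state_n); k2 = f(t_n + h, state_n + h·k1); state_{n+1} = state_n + (h/2)·(k1 + k2).
0.600000: (-1.000000, 1.600000)
  k1 = (1.954000, -1.420000)
  predictor → (-0.824140, 1.472200)
  k2 = (1.879300, -1.365795)
  → (-0.827502, 1.474639)
0.690000: (-0.827502, 1.474639)
  k1 = (1.881739, -1.368551)
  predictor → (-0.658145, 1.351470)
  k2 = (1.811670, -1.319679)
  → (-0.661298, 1.353669)
(u(0.78), v(0.78)) ≈ (-0.6613, 1.3537)

-0.6613, 1.3537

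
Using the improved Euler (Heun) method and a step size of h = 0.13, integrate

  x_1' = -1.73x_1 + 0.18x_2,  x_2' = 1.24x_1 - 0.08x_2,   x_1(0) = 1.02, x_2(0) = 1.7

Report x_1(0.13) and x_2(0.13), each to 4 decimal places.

0.8534, 1.8307

Heun on (x_1,x_2): k1 = f(s_n, state_n); k2 = f(s_n + h, state_n + h·k1); state_{n+1} = state_n + (h/2)·(k1 + k2).
0.000000: (1.020000, 1.700000)
  k1 = (-1.458600, 1.128800)
  predictor → (0.830382, 1.846744)
  k2 = (-1.104147, 0.881934)
  → (0.853421, 1.830698)
(x_1(0.13), x_2(0.13)) ≈ (0.8534, 1.8307)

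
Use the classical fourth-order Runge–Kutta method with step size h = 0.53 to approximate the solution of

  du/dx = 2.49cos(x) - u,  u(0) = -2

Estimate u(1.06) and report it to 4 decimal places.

0.5682

RK4: k1 = f(x_n, u_n); k2 = f(x_n + h/2, u_n + (h/2)·k1); k3 = f(x_n + h/2, u_n + (h/2)·k2); k4 = f(x_n + h, u_n + h·k3); u_{n+1} = u_n + (h/6)·(k1 + 2k2 + 2k3 + k4).
x=0.000000, u=-2.000000:
  k1 = f(0.000000, -2.000000) = 4.490000
  k2 = f(0.265000, -0.810150) = 3.213230
  k3 = f(0.265000, -1.148494) = 3.551574
  k4 = f(0.530000, -0.117666) = 2.266055
  u ← -2.000000 + (0.53/6)·(k1 + 2k2 + 2k3 + k4) = -0.208100
x=0.530000, u=-0.208100:
  k1 = f(0.530000, -0.208100) = 2.356489
  k2 = f(0.795000, 0.416370) = 1.327339
  k3 = f(0.795000, 0.143645) = 1.600064
  k4 = f(1.060000, 0.639934) = 0.577357
  u ← -0.208100 + (0.53/6)·(k1 + 2k2 + 2k3 + k4) = 0.568231
u(1.06) ≈ 0.5682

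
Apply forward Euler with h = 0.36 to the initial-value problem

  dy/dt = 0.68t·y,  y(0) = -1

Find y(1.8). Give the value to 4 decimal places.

Euler: y_{n+1} = y_n + h·f(t_n, y_n).
t=0.000000, y=-1.000000: f=0.000000 → y ← -1.000000 + 0.36·0.000000 = -1.000000
t=0.360000, y=-1.000000: f=-0.244800 → y ← -1.000000 + 0.36·(-0.244800) = -1.088128
t=0.720000, y=-1.088128: f=-0.532747 → y ← -1.088128 + 0.36·(-0.532747) = -1.279917
t=1.080000, y=-1.279917: f=-0.939971 → y ← -1.279917 + 0.36·(-0.939971) = -1.618307
t=1.440000, y=-1.618307: f=-1.584646 → y ← -1.618307 + 0.36·(-1.584646) = -2.188779
y(1.8) ≈ -2.1888

-2.1888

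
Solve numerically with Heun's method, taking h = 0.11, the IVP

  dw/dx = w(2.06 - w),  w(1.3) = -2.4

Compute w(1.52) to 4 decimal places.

Heun: k1 = f(x_n, w_n); k2 = f(x_n + h, w_n + h·k1); w_{n+1} = w_n + (h/2)·(k1 + k2).
x=1.300000, w=-2.400000:
  k1 = f(1.300000, -2.400000) = -10.704000
  k2 = f(1.410000, -3.577440) = -20.167603
  w ← -2.400000 + (0.11/2)·(-10.704000 + (-20.167603)) = -4.097938
x=1.410000, w=-4.097938:
  k1 = f(1.410000, -4.097938) = -25.234850
  k2 = f(1.520000, -6.873772) = -61.408707
  w ← -4.097938 + (0.11/2)·(-25.234850 + (-61.408707)) = -8.863334
w(1.52) ≈ -8.8633

-8.8633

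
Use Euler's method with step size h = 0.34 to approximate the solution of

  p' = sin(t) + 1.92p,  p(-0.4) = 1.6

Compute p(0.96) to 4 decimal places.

11.6393

Euler: p_{n+1} = p_n + h·f(t_n, p_n).
t=-0.400000, p=1.600000: f=2.682582 → p ← 1.600000 + 0.34·2.682582 = 2.512078
t=-0.060000, p=2.512078: f=4.763225 → p ← 2.512078 + 0.34·4.763225 = 4.131574
t=0.280000, p=4.131574: f=8.208978 → p ← 4.131574 + 0.34·8.208978 = 6.922627
t=0.620000, p=6.922627: f=13.872479 → p ← 6.922627 + 0.34·13.872479 = 11.639270
p(0.96) ≈ 11.6393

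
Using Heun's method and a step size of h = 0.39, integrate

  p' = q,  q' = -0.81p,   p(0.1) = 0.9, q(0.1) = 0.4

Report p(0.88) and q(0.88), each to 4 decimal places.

0.9744, -0.2306

Heun on (p,q): k1 = f(t_n, state_n); k2 = f(t_n + h, state_n + h·k1); state_{n+1} = state_n + (h/2)·(k1 + k2).
0.100000: (0.900000, 0.400000)
  k1 = (0.400000, -0.729000)
  predictor → (1.056000, 0.115690)
  k2 = (0.115690, -0.855360)
  → (1.000560, 0.091050)
0.490000: (1.000560, 0.091050)
  k1 = (0.091050, -0.810453)
  predictor → (1.036069, -0.225027)
  k2 = (-0.225027, -0.839216)
  → (0.974434, -0.230636)
(p(0.88), q(0.88)) ≈ (0.9744, -0.2306)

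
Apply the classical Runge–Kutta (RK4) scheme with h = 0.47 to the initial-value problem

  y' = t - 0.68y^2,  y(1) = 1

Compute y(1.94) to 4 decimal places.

RK4: k1 = f(t_n, y_n); k2 = f(t_n + h/2, y_n + (h/2)·k1); k3 = f(t_n + h/2, y_n + (h/2)·k2); k4 = f(t_n + h, y_n + h·k3); y_{n+1} = y_n + (h/6)·(k1 + 2k2 + 2k3 + k4).
t=1.000000, y=1.000000:
  k1 = f(1.000000, 1.000000) = 0.320000
  k2 = f(1.235000, 1.075200) = 0.448883
  k3 = f(1.235000, 1.105487) = 0.403970
  k4 = f(1.470000, 1.189866) = 0.507269
  y ← 1.000000 + (0.47/6)·(k1 + 2k2 + 2k3 + k4) = 1.198416
t=1.470000, y=1.198416:
  k1 = f(1.470000, 1.198416) = 0.493383
  k2 = f(1.705000, 1.314361) = 0.530269
  k3 = f(1.705000, 1.323030) = 0.514723
  k4 = f(1.940000, 1.440336) = 0.529293
  y ← 1.198416 + (0.47/6)·(k1 + 2k2 + 2k3 + k4) = 1.442241
y(1.94) ≈ 1.4422

1.4422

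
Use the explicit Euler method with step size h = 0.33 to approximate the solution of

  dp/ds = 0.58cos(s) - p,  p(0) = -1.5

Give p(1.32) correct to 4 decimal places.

Euler: p_{n+1} = p_n + h·f(s_n, p_n).
s=0.000000, p=-1.500000: f=2.080000 → p ← -1.500000 + 0.33·2.080000 = -0.813600
s=0.330000, p=-0.813600: f=1.362305 → p ← -0.813600 + 0.33·1.362305 = -0.364039
s=0.660000, p=-0.364039: f=0.822235 → p ← -0.364039 + 0.33·0.822235 = -0.092702
s=0.990000, p=-0.092702: f=0.410942 → p ← -0.092702 + 0.33·0.410942 = 0.042909
p(1.32) ≈ 0.0429

0.0429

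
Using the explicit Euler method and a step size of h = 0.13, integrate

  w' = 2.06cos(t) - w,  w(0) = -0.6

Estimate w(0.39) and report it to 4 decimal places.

Euler: w_{n+1} = w_n + h·f(t_n, w_n).
t=0.000000, w=-0.600000: f=2.660000 → w ← -0.600000 + 0.13·2.660000 = -0.254200
t=0.130000, w=-0.254200: f=2.296818 → w ← -0.254200 + 0.13·2.296818 = 0.044386
t=0.260000, w=0.044386: f=1.946377 → w ← 0.044386 + 0.13·1.946377 = 0.297415
w(0.39) ≈ 0.2974

0.2974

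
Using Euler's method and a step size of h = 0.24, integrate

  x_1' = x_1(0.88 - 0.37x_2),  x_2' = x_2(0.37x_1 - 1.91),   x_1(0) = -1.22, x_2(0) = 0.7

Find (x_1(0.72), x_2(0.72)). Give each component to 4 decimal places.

-1.9921, 0.0499

Euler on (x_1,x_2): x_1_{n+1} = x_1_n + h·x_1', x_2_{n+1} = x_2_n + h·x_2'.
0.000000: (-1.220000, 0.700000); f=(-0.757620, -1.652980) → (-1.401829, 0.303285)
0.240000: (-1.401829, 0.303285); f=(-1.076303, -0.736581) → (-1.660141, 0.126505)
0.480000: (-1.660141, 0.126505); f=(-1.383218, -0.319332) → (-1.992114, 0.049866)
(x_1(0.72), x_2(0.72)) ≈ (-1.9921, 0.0499)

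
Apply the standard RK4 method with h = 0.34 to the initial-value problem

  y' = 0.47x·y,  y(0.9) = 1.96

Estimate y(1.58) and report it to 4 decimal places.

2.9132

RK4: k1 = f(x_n, y_n); k2 = f(x_n + h/2, y_n + (h/2)·k1); k3 = f(x_n + h/2, y_n + (h/2)·k2); k4 = f(x_n + h, y_n + h·k3); y_{n+1} = y_n + (h/6)·(k1 + 2k2 + 2k3 + k4).
x=0.900000, y=1.960000:
  k1 = f(0.900000, 1.960000) = 0.829080
  k2 = f(1.070000, 2.100944) = 1.056565
  k3 = f(1.070000, 2.139616) = 1.076013
  k4 = f(1.240000, 2.325844) = 1.355502
  y ← 1.960000 + (0.34/6)·(k1 + 2k2 + 2k3 + k4) = 2.325485
x=1.240000, y=2.325485:
  k1 = f(1.240000, 2.325485) = 1.355293
  k2 = f(1.410000, 2.555885) = 1.693785
  k3 = f(1.410000, 2.613429) = 1.731919
  k4 = f(1.580000, 2.914338) = 2.164187
  y ← 2.325485 + (0.34/6)·(k1 + 2k2 + 2k3 + k4) = 2.913169
y(1.58) ≈ 2.9132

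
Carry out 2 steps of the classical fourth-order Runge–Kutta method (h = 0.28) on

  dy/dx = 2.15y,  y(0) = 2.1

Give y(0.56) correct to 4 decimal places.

RK4: k1 = f(x_n, y_n); k2 = f(x_n + h/2, y_n + (h/2)·k1); k3 = f(x_n + h/2, y_n + (h/2)·k2); k4 = f(x_n + h, y_n + h·k3); y_{n+1} = y_n + (h/6)·(k1 + 2k2 + 2k3 + k4).
x=0.000000, y=2.100000:
  k1 = f(0.000000, 2.100000) = 4.515000
  k2 = f(0.140000, 2.732100) = 5.874015
  k3 = f(0.140000, 2.922362) = 6.283079
  k4 = f(0.280000, 3.859262) = 8.297413
  y ← 2.100000 + (0.28/6)·(k1 + 2k2 + 2k3 + k4) = 3.832575
x=0.280000, y=3.832575:
  k1 = f(0.280000, 3.832575) = 8.240036
  k2 = f(0.420000, 4.986180) = 10.720286
  k3 = f(0.420000, 5.333415) = 11.466842
  k4 = f(0.560000, 7.043290) = 15.143074
  y ← 3.832575 + (0.28/6)·(k1 + 2k2 + 2k3 + k4) = 6.994585
y(0.56) ≈ 6.9946

6.9946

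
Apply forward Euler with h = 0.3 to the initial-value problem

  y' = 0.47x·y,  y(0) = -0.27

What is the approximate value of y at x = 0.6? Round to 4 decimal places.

-0.2814

Euler: y_{n+1} = y_n + h·f(x_n, y_n).
x=0.000000, y=-0.270000: f=0.000000 → y ← -0.270000 + 0.3·0.000000 = -0.270000
x=0.300000, y=-0.270000: f=-0.038070 → y ← -0.270000 + 0.3·(-0.038070) = -0.281421
y(0.6) ≈ -0.2814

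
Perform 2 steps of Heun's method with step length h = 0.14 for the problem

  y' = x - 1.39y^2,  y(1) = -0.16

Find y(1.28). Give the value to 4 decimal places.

Heun: k1 = f(x_n, y_n); k2 = f(x_n + h, y_n + h·k1); y_{n+1} = y_n + (h/2)·(k1 + k2).
x=1.000000, y=-0.160000:
  k1 = f(1.000000, -0.160000) = 0.964416
  k2 = f(1.140000, -0.024982) = 1.139133
  y ← -0.160000 + (0.14/2)·(0.964416 + 1.139133) = -0.012752
x=1.140000, y=-0.012752:
  k1 = f(1.140000, -0.012752) = 1.139774
  k2 = f(1.280000, 0.146817) = 1.250038
  y ← -0.012752 + (0.14/2)·(1.139774 + 1.250038) = 0.154535
y(1.28) ≈ 0.1545

0.1545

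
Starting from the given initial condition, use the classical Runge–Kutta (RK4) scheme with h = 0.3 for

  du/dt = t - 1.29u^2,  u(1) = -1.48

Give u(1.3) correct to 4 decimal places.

RK4: k1 = f(t_n, u_n); k2 = f(t_n + h/2, u_n + (h/2)·k1); k3 = f(t_n + h/2, u_n + (h/2)·k2); k4 = f(t_n + h, u_n + h·k3); u_{n+1} = u_n + (h/6)·(k1 + 2k2 + 2k3 + k4).
t=1.000000, u=-1.480000:
  k1 = f(1.000000, -1.480000) = -1.825616
  k2 = f(1.150000, -1.753842) = -2.817992
  k3 = f(1.150000, -1.902699) = -3.520139
  k4 = f(1.300000, -2.536042) = -6.996645
  u ← -1.480000 + (0.3/6)·(k1 + 2k2 + 2k3 + k4) = -2.554926
u(1.3) ≈ -2.5549

-2.5549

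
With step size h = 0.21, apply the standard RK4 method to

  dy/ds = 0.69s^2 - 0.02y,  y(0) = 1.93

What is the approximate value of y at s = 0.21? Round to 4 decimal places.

1.9240

RK4: k1 = f(s_n, y_n); k2 = f(s_n + h/2, y_n + (h/2)·k1); k3 = f(s_n + h/2, y_n + (h/2)·k2); k4 = f(s_n + h, y_n + h·k3); y_{n+1} = y_n + (h/6)·(k1 + 2k2 + 2k3 + k4).
s=0.000000, y=1.930000:
  k1 = f(0.000000, 1.930000) = -0.038600
  k2 = f(0.105000, 1.925947) = -0.030912
  k3 = f(0.105000, 1.926754) = -0.030928
  k4 = f(0.210000, 1.923505) = -0.008041
  y ← 1.930000 + (0.21/6)·(k1 + 2k2 + 2k3 + k4) = 1.924039
y(0.21) ≈ 1.9240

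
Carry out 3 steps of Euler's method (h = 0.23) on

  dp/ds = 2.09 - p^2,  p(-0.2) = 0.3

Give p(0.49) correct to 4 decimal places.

Euler: p_{n+1} = p_n + h·f(s_n, p_n).
s=-0.200000, p=0.300000: f=2.000000 → p ← 0.300000 + 0.23·2.000000 = 0.760000
s=0.030000, p=0.760000: f=1.512400 → p ← 0.760000 + 0.23·1.512400 = 1.107852
s=0.260000, p=1.107852: f=0.862664 → p ← 1.107852 + 0.23·0.862664 = 1.306265
p(0.49) ≈ 1.3063

1.3063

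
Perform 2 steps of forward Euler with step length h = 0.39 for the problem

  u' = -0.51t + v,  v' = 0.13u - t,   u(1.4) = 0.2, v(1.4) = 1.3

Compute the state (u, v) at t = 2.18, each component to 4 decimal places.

Euler on (u,v): u_{n+1} = u_n + h·u', v_{n+1} = v_n + h·v'.
1.400000: (0.200000, 1.300000); f=(0.586000, -1.374000) → (0.428540, 0.764140)
1.790000: (0.428540, 0.764140); f=(-0.148760, -1.734290) → (0.370524, 0.087767)
(u(2.18), v(2.18)) ≈ (0.3705, 0.0878)

0.3705, 0.0878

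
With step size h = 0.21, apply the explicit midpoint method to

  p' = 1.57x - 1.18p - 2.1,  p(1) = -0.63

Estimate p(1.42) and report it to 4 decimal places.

Midpoint: k1 = f(x_n, p_n); k2 = f(x_n + h/2, p_n + (h/2)·k1); p_{n+1} = p_n + h·k2.
x=1.000000, p=-0.630000:
  k1 = f(1.000000, -0.630000) = 0.213400
  k2 = f(1.105000, -0.607593) = 0.351810
  p ← -0.630000 + 0.21·0.351810 = -0.556120
x=1.210000, p=-0.556120:
  k1 = f(1.210000, -0.556120) = 0.455922
  k2 = f(1.315000, -0.508248) = 0.564283
  p ← -0.556120 + 0.21·0.564283 = -0.437621
p(1.42) ≈ -0.4376

-0.4376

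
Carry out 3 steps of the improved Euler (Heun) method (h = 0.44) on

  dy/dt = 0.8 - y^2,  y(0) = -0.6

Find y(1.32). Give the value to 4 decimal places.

0.2889

Heun: k1 = f(t_n, y_n); k2 = f(t_n + h, y_n + h·k1); y_{n+1} = y_n + (h/2)·(k1 + k2).
t=0.000000, y=-0.600000:
  k1 = f(0.000000, -0.600000) = 0.440000
  k2 = f(0.440000, -0.406400) = 0.634839
  y ← -0.600000 + (0.44/2)·(0.440000 + 0.634839) = -0.363535
t=0.440000, y=-0.363535:
  k1 = f(0.440000, -0.363535) = 0.667842
  k2 = f(0.880000, -0.069685) = 0.795144
  y ← -0.363535 + (0.44/2)·(0.667842 + 0.795144) = -0.041678
t=0.880000, y=-0.041678:
  k1 = f(0.880000, -0.041678) = 0.798263
  k2 = f(1.320000, 0.309557) = 0.704174
  y ← -0.041678 + (0.44/2)·(0.798263 + 0.704174) = 0.288858
y(1.32) ≈ 0.2889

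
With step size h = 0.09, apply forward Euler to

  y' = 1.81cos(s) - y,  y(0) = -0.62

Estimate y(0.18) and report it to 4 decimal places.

-0.2029

Euler: y_{n+1} = y_n + h·f(s_n, y_n).
s=0.000000, y=-0.620000: f=2.430000 → y ← -0.620000 + 0.09·2.430000 = -0.401300
s=0.090000, y=-0.401300: f=2.203974 → y ← -0.401300 + 0.09·2.203974 = -0.202942
y(0.18) ≈ -0.2029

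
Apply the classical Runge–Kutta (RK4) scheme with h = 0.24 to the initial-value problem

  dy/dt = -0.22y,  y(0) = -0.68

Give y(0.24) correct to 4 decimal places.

RK4: k1 = f(t_n, y_n); k2 = f(t_n + h/2, y_n + (h/2)·k1); k3 = f(t_n + h/2, y_n + (h/2)·k2); k4 = f(t_n + h, y_n + h·k3); y_{n+1} = y_n + (h/6)·(k1 + 2k2 + 2k3 + k4).
t=0.000000, y=-0.680000:
  k1 = f(0.000000, -0.680000) = 0.149600
  k2 = f(0.120000, -0.662048) = 0.145651
  k3 = f(0.120000, -0.662522) = 0.145755
  k4 = f(0.240000, -0.645019) = 0.141904
  y ← -0.680000 + (0.24/6)·(k1 + 2k2 + 2k3 + k4) = -0.645027
y(0.24) ≈ -0.6450

-0.6450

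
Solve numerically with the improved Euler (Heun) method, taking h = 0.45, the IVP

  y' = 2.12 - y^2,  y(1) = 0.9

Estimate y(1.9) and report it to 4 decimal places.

Heun: k1 = f(s_n, y_n); k2 = f(s_n + h, y_n + h·k1); y_{n+1} = y_n + (h/2)·(k1 + k2).
s=1.000000, y=0.900000:
  k1 = f(1.000000, 0.900000) = 1.310000
  k2 = f(1.450000, 1.489500) = -0.098610
  y ← 0.900000 + (0.45/2)·(1.310000 + (-0.098610)) = 1.172563
s=1.450000, y=1.172563:
  k1 = f(1.450000, 1.172563) = 0.745097
  k2 = f(1.900000, 1.507856) = -0.153630
  y ← 1.172563 + (0.45/2)·(0.745097 + (-0.153630)) = 1.305643
y(1.9) ≈ 1.3056

1.3056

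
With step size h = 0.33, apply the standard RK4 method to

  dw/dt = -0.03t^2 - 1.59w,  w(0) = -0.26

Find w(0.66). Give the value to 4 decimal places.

-0.0934

RK4: k1 = f(t_n, w_n); k2 = f(t_n + h/2, w_n + (h/2)·k1); k3 = f(t_n + h/2, w_n + (h/2)·k2); k4 = f(t_n + h, w_n + h·k3); w_{n+1} = w_n + (h/6)·(k1 + 2k2 + 2k3 + k4).
t=0.000000, w=-0.260000:
  k1 = f(0.000000, -0.260000) = 0.413400
  k2 = f(0.165000, -0.191789) = 0.304128
  k3 = f(0.165000, -0.209819) = 0.332795
  k4 = f(0.330000, -0.150178) = 0.235515
  w ← -0.260000 + (0.33/6)·(k1 + 2k2 + 2k3 + k4) = -0.154248
t=0.330000, w=-0.154248:
  k1 = f(0.330000, -0.154248) = 0.241988
  k2 = f(0.495000, -0.114320) = 0.174418
  k3 = f(0.495000, -0.125469) = 0.192145
  k4 = f(0.660000, -0.090840) = 0.131368
  w ← -0.154248 + (0.33/6)·(k1 + 2k2 + 2k3 + k4) = -0.093392
w(0.66) ≈ -0.0934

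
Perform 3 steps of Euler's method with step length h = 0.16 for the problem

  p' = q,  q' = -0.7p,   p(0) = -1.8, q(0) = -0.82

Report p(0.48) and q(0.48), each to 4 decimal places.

Euler on (p,q): p_{n+1} = p_n + h·p', q_{n+1} = q_n + h·q'.
0.000000: (-1.800000, -0.820000); f=(-0.820000, 1.260000) → (-1.931200, -0.618400)
0.160000: (-1.931200, -0.618400); f=(-0.618400, 1.351840) → (-2.030144, -0.402106)
0.320000: (-2.030144, -0.402106); f=(-0.402106, 1.421101) → (-2.094481, -0.174729)
(p(0.48), q(0.48)) ≈ (-2.0945, -0.1747)

-2.0945, -0.1747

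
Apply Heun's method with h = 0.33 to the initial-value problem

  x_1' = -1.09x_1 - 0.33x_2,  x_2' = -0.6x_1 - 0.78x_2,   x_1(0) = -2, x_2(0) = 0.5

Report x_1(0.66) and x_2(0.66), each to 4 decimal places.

-1.1018, 0.7258

Heun on (x_1,x_2): k1 = f(x_n, state_n); k2 = f(x_n + h, state_n + h·k1); state_{n+1} = state_n + (h/2)·(k1 + k2).
0.000000: (-2.000000, 0.500000)
  k1 = (2.015000, 0.810000)
  predictor → (-1.335050, 0.767300)
  k2 = (1.201995, 0.202536)
  → (-1.469196, 0.667068)
0.330000: (-1.469196, 0.667068)
  k1 = (1.381291, 0.361204)
  predictor → (-1.013370, 0.786266)
  k2 = (0.845105, -0.005265)
  → (-1.101840, 0.725798)
(x_1(0.66), x_2(0.66)) ≈ (-1.1018, 0.7258)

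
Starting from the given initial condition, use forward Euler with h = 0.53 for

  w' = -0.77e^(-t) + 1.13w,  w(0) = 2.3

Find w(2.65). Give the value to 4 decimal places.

19.8419

Euler: w_{n+1} = w_n + h·f(t_n, w_n).
t=0.000000, w=2.300000: f=1.829000 → w ← 2.300000 + 0.53·1.829000 = 3.269370
t=0.530000, w=3.269370: f=3.241162 → w ← 3.269370 + 0.53·3.241162 = 4.987186
t=1.060000, w=4.987186: f=5.368749 → w ← 4.987186 + 0.53·5.368749 = 7.832623
t=1.590000, w=7.832623: f=8.693841 → w ← 7.832623 + 0.53·8.693841 = 12.440359
t=2.120000, w=12.440359: f=13.965181 → w ← 12.440359 + 0.53·13.965181 = 19.841905
w(2.65) ≈ 19.8419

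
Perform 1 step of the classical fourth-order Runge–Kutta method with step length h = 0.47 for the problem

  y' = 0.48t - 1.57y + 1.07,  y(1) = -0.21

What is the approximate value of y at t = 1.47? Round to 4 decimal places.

0.4553

RK4: k1 = f(t_n, y_n); k2 = f(t_n + h/2, y_n + (h/2)·k1); k3 = f(t_n + h/2, y_n + (h/2)·k2); k4 = f(t_n + h, y_n + h·k3); y_{n+1} = y_n + (h/6)·(k1 + 2k2 + 2k3 + k4).
t=1.000000, y=-0.210000:
  k1 = f(1.000000, -0.210000) = 1.879700
  k2 = f(1.235000, 0.231730) = 1.298985
  k3 = f(1.235000, 0.095261) = 1.513240
  k4 = f(1.470000, 0.501223) = 0.988680
  y ← -0.210000 + (0.47/6)·(k1 + 2k2 + 2k3 + k4) = 0.455272
y(1.47) ≈ 0.4553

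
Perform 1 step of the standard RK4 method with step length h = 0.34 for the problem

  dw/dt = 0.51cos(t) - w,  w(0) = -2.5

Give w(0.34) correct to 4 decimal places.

RK4: k1 = f(t_n, w_n); k2 = f(t_n + h/2, w_n + (h/2)·k1); k3 = f(t_n + h/2, w_n + (h/2)·k2); k4 = f(t_n + h, w_n + h·k3); w_{n+1} = w_n + (h/6)·(k1 + 2k2 + 2k3 + k4).
t=0.000000, w=-2.500000:
  k1 = f(0.000000, -2.500000) = 3.010000
  k2 = f(0.170000, -1.988300) = 2.490948
  k3 = f(0.170000, -2.076539) = 2.579187
  k4 = f(0.340000, -1.623076) = 2.103881
  w ← -2.500000 + (0.34/6)·(k1 + 2k2 + 2k3 + k4) = -1.635598
w(0.34) ≈ -1.6356

-1.6356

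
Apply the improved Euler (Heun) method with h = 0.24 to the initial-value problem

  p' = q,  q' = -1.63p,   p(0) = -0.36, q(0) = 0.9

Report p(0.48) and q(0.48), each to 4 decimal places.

0.1185, 1.0014

Heun on (p,q): k1 = f(x_n, state_n); k2 = f(x_n + h, state_n + h·k1); state_{n+1} = state_n + (h/2)·(k1 + k2).
0.000000: (-0.360000, 0.900000)
  k1 = (0.900000, 0.586800)
  predictor → (-0.144000, 1.040832)
  k2 = (1.040832, 0.234720)
  → (-0.127100, 0.998582)
0.240000: (-0.127100, 0.998582)
  k1 = (0.998582, 0.207173)
  predictor → (0.112560, 1.048304)
  k2 = (1.048304, -0.183472)
  → (0.118526, 1.001427)
(p(0.48), q(0.48)) ≈ (0.1185, 1.0014)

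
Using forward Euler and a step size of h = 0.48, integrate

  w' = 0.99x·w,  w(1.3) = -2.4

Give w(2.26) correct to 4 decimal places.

-7.1668

Euler: w_{n+1} = w_n + h·f(x_n, w_n).
x=1.300000, w=-2.400000: f=-3.088800 → w ← -2.400000 + 0.48·(-3.088800) = -3.882624
x=1.780000, w=-3.882624: f=-6.841960 → w ← -3.882624 + 0.48·(-6.841960) = -7.166765
w(2.26) ≈ -7.1668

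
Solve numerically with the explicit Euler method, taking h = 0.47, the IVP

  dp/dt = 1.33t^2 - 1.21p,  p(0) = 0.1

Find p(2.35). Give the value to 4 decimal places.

2.8607

Euler: p_{n+1} = p_n + h·f(t_n, p_n).
t=0.000000, p=0.100000: f=-0.121000 → p ← 0.100000 + 0.47·(-0.121000) = 0.043130
t=0.470000, p=0.043130: f=0.241610 → p ← 0.043130 + 0.47·0.241610 = 0.156687
t=0.940000, p=0.156687: f=0.985597 → p ← 0.156687 + 0.47·0.985597 = 0.619917
t=1.410000, p=0.619917: f=1.894073 → p ← 0.619917 + 0.47·1.894073 = 1.510132
t=1.880000, p=1.510132: f=2.873493 → p ← 1.510132 + 0.47·2.873493 = 2.860673
p(2.35) ≈ 2.8607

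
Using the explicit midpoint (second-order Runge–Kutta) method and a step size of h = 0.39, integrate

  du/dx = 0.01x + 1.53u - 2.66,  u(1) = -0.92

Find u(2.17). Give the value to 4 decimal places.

-13.0802

Midpoint: k1 = f(x_n, u_n); k2 = f(x_n + h/2, u_n + (h/2)·k1); u_{n+1} = u_n + h·k2.
x=1.000000, u=-0.920000:
  k1 = f(1.000000, -0.920000) = -4.057600
  k2 = f(1.195000, -1.711232) = -5.266235
  u ← -0.920000 + 0.39·(-5.266235) = -2.973832
x=1.390000, u=-2.973832:
  k1 = f(1.390000, -2.973832) = -7.196062
  k2 = f(1.585000, -4.377064) = -9.341058
  u ← -2.973832 + 0.39·(-9.341058) = -6.616844
x=1.780000, u=-6.616844:
  k1 = f(1.780000, -6.616844) = -12.765971
  k2 = f(1.975000, -9.106209) = -16.572749
  u ← -6.616844 + 0.39·(-16.572749) = -13.080216
u(2.17) ≈ -13.0802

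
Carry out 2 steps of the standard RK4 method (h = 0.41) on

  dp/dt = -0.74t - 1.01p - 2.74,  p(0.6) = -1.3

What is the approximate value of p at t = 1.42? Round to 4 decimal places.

-2.5354

RK4: k1 = f(t_n, p_n); k2 = f(t_n + h/2, p_n + (h/2)·k1); k3 = f(t_n + h/2, p_n + (h/2)·k2); k4 = f(t_n + h, p_n + h·k3); p_{n+1} = p_n + (h/6)·(k1 + 2k2 + 2k3 + k4).
t=0.600000, p=-1.300000:
  k1 = f(0.600000, -1.300000) = -1.871000
  k2 = f(0.805000, -1.683555) = -1.635309
  k3 = f(0.805000, -1.635238) = -1.684109
  k4 = f(1.010000, -1.990485) = -1.477010
  p ← -1.300000 + (0.41/6)·(k1 + 2k2 + 2k3 + k4) = -1.982435
t=1.010000, p=-1.982435:
  k1 = f(1.010000, -1.982435) = -1.485141
  k2 = f(1.215000, -2.286889) = -1.329343
  k3 = f(1.215000, -2.254950) = -1.361601
  k4 = f(1.420000, -2.540691) = -1.224702
  p ← -1.982435 + (0.41/6)·(k1 + 2k2 + 2k3 + k4) = -2.535369
p(1.42) ≈ -2.5354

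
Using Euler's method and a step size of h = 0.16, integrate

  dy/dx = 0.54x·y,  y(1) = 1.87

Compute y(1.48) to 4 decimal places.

Euler: y_{n+1} = y_n + h·f(x_n, y_n).
x=1.000000, y=1.870000: f=1.009800 → y ← 1.870000 + 0.16·1.009800 = 2.031568
x=1.160000, y=2.031568: f=1.272574 → y ← 2.031568 + 0.16·1.272574 = 2.235180
x=1.320000, y=2.235180: f=1.593236 → y ← 2.235180 + 0.16·1.593236 = 2.490098
y(1.48) ≈ 2.4901

2.4901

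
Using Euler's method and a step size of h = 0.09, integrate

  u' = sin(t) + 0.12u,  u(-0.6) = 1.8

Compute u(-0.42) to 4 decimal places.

Euler: u_{n+1} = u_n + h·f(t_n, u_n).
t=-0.600000, u=1.800000: f=-0.348642 → u ← 1.800000 + 0.09·(-0.348642) = 1.768622
t=-0.510000, u=1.768622: f=-0.275943 → u ← 1.768622 + 0.09·(-0.275943) = 1.743787
u(-0.42) ≈ 1.7438

1.7438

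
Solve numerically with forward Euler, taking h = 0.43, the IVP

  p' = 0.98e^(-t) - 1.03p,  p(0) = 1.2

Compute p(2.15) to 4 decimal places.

Euler: p_{n+1} = p_n + h·f(t_n, p_n).
t=0.000000, p=1.200000: f=-0.256000 → p ← 1.200000 + 0.43·(-0.256000) = 1.089920
t=0.430000, p=1.089920: f=-0.485119 → p ← 1.089920 + 0.43·(-0.485119) = 0.881319
t=0.860000, p=0.881319: f=-0.493060 → p ← 0.881319 + 0.43·(-0.493060) = 0.669303
t=1.290000, p=0.669303: f=-0.419617 → p ← 0.669303 + 0.43·(-0.419617) = 0.488868
t=1.720000, p=0.488868: f=-0.328049 → p ← 0.488868 + 0.43·(-0.328049) = 0.347807
p(2.15) ≈ 0.3478

0.3478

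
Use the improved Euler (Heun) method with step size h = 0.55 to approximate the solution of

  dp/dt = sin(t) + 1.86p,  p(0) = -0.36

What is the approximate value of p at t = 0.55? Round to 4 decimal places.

Heun: k1 = f(t_n, p_n); k2 = f(t_n + h, p_n + h·k1); p_{n+1} = p_n + (h/2)·(k1 + k2).
t=0.000000, p=-0.360000:
  k1 = f(0.000000, -0.360000) = -0.669600
  k2 = f(0.550000, -0.728280) = -0.831914
  p ← -0.360000 + (0.55/2)·(-0.669600 + (-0.831914)) = -0.772916
p(0.55) ≈ -0.7729

-0.7729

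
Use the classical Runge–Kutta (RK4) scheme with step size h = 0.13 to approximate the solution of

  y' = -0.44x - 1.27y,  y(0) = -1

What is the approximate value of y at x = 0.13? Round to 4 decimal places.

-0.8513

RK4: k1 = f(x_n, y_n); k2 = f(x_n + h/2, y_n + (h/2)·k1); k3 = f(x_n + h/2, y_n + (h/2)·k2); k4 = f(x_n + h, y_n + h·k3); y_{n+1} = y_n + (h/6)·(k1 + 2k2 + 2k3 + k4).
x=0.000000, y=-1.000000:
  k1 = f(0.000000, -1.000000) = 1.270000
  k2 = f(0.065000, -0.917450) = 1.136562
  k3 = f(0.065000, -0.926124) = 1.147577
  k4 = f(0.130000, -0.850815) = 1.023335
  y ← -1.000000 + (0.13/6)·(k1 + 2k2 + 2k3 + k4) = -0.851332
y(0.13) ≈ -0.8513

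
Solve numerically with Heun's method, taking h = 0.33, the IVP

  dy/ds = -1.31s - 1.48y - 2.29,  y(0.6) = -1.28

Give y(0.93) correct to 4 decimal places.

Heun: k1 = f(s_n, y_n); k2 = f(s_n + h, y_n + h·k1); y_{n+1} = y_n + (h/2)·(k1 + k2).
s=0.600000, y=-1.280000:
  k1 = f(0.600000, -1.280000) = -1.181600
  k2 = f(0.930000, -1.669928) = -1.036807
  y ← -1.280000 + (0.33/2)·(-1.181600 + (-1.036807)) = -1.646037
y(0.93) ≈ -1.6460

-1.6460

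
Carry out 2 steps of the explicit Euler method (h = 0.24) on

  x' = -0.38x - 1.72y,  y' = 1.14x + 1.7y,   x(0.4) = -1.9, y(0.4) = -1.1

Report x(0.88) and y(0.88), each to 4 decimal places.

-0.3026, -3.2608

Euler on (x,y): x_{n+1} = x_n + h·x', y_{n+1} = y_n + h·y'.
0.400000: (-1.900000, -1.100000); f=(2.614000, -4.036000) → (-1.272640, -2.068640)
0.640000: (-1.272640, -2.068640); f=(4.041664, -4.967498) → (-0.302641, -3.260839)
(x(0.88), y(0.88)) ≈ (-0.3026, -3.2608)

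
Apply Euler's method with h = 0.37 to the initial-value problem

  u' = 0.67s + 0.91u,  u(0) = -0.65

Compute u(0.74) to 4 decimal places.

Euler: u_{n+1} = u_n + h·f(s_n, u_n).
s=0.000000, u=-0.650000: f=-0.591500 → u ← -0.650000 + 0.37·(-0.591500) = -0.868855
s=0.370000, u=-0.868855: f=-0.542758 → u ← -0.868855 + 0.37·(-0.542758) = -1.069675
u(0.74) ≈ -1.0697

-1.0697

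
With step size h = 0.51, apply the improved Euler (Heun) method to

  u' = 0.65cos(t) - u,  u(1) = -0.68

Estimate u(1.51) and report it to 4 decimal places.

Heun: k1 = f(t_n, u_n); k2 = f(t_n + h, u_n + h·k1); u_{n+1} = u_n + (h/2)·(k1 + k2).
t=1.000000, u=-0.680000:
  k1 = f(1.000000, -0.680000) = 1.031196
  k2 = f(1.510000, -0.154090) = 0.193583
  u ← -0.680000 + (0.51/2)·(1.031196 + 0.193583) = -0.367681
u(1.51) ≈ -0.3677

-0.3677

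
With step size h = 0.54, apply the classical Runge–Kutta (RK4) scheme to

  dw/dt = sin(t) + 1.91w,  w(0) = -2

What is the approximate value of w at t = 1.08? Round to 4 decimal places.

-14.3931

RK4: k1 = f(t_n, w_n); k2 = f(t_n + h/2, w_n + (h/2)·k1); k3 = f(t_n + h/2, w_n + (h/2)·k2); k4 = f(t_n + h, w_n + h·k3); w_{n+1} = w_n + (h/6)·(k1 + 2k2 + 2k3 + k4).
t=0.000000, w=-2.000000:
  k1 = f(0.000000, -2.000000) = -3.820000
  k2 = f(0.270000, -3.031400) = -5.523243
  k3 = f(0.270000, -3.491275) = -6.401605
  k4 = f(0.540000, -5.456867) = -9.908479
  w ← -2.000000 + (0.54/6)·(k1 + 2k2 + 2k3 + k4) = -5.382036
t=0.540000, w=-5.382036:
  k1 = f(0.540000, -5.382036) = -9.765552
  k2 = f(0.810000, -8.018735) = -14.591496
  k3 = f(0.810000, -9.321740) = -17.080235
  k4 = f(1.080000, -14.605363) = -27.014285
  w ← -5.382036 + (0.54/6)·(k1 + 2k2 + 2k3 + k4) = -14.393133
w(1.08) ≈ -14.3931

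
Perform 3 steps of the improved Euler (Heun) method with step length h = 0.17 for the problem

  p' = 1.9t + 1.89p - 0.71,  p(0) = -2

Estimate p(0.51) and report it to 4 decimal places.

Heun: k1 = f(t_n, p_n); k2 = f(t_n + h, p_n + h·k1); p_{n+1} = p_n + (h/2)·(k1 + k2).
t=0.000000, p=-2.000000:
  k1 = f(0.000000, -2.000000) = -4.490000
  k2 = f(0.170000, -2.763300) = -5.609637
  p ← -2.000000 + (0.17/2)·(-4.490000 + (-5.609637)) = -2.858469
t=0.170000, p=-2.858469:
  k1 = f(0.170000, -2.858469) = -5.789507
  k2 = f(0.340000, -3.842685) = -7.326675
  p ← -2.858469 + (0.17/2)·(-5.789507 + (-7.326675)) = -3.973345
t=0.340000, p=-3.973345:
  k1 = f(0.340000, -3.973345) = -7.573621
  k2 = f(0.510000, -5.260860) = -9.684026
  p ← -3.973345 + (0.17/2)·(-7.573621 + (-9.684026)) = -5.440245
p(0.51) ≈ -5.4402

-5.4402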